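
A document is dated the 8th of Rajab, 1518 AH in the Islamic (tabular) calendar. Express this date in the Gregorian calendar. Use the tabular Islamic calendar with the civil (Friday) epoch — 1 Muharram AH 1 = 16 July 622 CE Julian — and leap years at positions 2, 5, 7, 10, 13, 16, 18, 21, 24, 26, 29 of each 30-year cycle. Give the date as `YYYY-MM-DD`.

2094-11-16

Julian Day Number of the source date = 2486198.
Converting JDN 2486198 to the Gregorian calendar gives 16 November 2094 CE.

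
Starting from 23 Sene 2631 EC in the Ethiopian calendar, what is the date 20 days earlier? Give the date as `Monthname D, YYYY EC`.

JDN of 23 Sene 2631 EC = 2685120.
2685120 − 20 = 2685100.
JDN 2685100 in the Ethiopian calendar is Sene 3, 2631 EC.

Sene 3, 2631 EC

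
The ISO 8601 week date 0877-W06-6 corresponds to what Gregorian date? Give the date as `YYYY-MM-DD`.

0877-02-13

ISO week 1 of 877 is the week containing the first Thursday of 877.
Week 6, day 6 (Saturday) lands on 0877-02-13.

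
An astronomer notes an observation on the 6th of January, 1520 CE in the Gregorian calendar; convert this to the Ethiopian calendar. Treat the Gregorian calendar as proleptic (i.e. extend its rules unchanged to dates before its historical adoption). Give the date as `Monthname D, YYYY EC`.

Tahsas 30, 1512 EC

Both dates share Julian Day Number 2276233; in the Ethiopian calendar that is 30 Tahsas 1512 EC.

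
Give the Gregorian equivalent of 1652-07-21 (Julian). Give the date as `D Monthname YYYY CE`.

For dates in this range the Gregorian date is 10 days ahead of the Julian.
21 July 1652 Julian + 10 days → 31 July 1652 Gregorian.

31 July 1652 CE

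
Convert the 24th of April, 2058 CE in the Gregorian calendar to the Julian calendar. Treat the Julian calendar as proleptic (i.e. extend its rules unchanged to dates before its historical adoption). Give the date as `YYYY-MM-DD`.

2058-04-11

For dates in this range the Gregorian date is 13 days ahead of the Julian.
24 April 2058 Gregorian − 13 days → 11 April 2058 Julian.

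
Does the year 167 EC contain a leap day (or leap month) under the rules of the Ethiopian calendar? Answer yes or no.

167 mod 4 = 3; in the Ethiopian calendar a year is leap when year mod 4 = 3, so it is a leap year.

yes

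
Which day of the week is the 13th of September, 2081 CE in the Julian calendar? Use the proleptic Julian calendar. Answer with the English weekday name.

In the Gregorian calendar this is 26 September 2081 (JDN 2481399).
2481399 ≡ 4 (mod 7); counting from Monday = 0 gives Friday.

Friday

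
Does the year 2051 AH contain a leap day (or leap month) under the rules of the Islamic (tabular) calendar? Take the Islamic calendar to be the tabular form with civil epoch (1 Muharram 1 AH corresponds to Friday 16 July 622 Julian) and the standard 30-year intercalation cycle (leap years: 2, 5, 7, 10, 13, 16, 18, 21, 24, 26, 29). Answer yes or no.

Year 2051 AH is year 11 of its 30-year cycle; leap positions are 2, 5, 7, 10, 13, 16, 18, 21, 24, 26, 29, so it is a common year (354 days).

no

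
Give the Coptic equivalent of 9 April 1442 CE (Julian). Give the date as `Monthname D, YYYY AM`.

The source date corresponds to 18 April 1442 in the proleptic Gregorian calendar (JDN 2247847).
That day falls on 14 Parmouti 1158 AM in the Coptic calendar.

Parmouti 14, 1158 AM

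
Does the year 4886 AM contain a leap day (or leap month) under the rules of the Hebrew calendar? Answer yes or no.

yes

Hebrew year 4886 is year 3 of its 19-year Metonic cycle; leap years are at positions 3, 6, 8, 11, 14, 17, 19, so it is a leap year (13 months).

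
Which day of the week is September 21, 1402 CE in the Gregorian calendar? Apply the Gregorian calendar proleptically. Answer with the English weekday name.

Tuesday

Since JDN mod 7 = 1 (0 = Monday), the day is Tuesday.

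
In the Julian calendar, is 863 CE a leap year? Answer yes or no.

863 mod 4 = 3, so it is a common year in the Julian calendar.

no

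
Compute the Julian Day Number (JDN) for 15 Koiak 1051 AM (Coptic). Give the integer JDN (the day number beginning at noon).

2208646

Equivalently 19 December 1334 (proleptic Gregorian).
JDN 2400001 is 17 November 1858 CE (Gregorian), MJD 0; the target day is −191355 days from there, so JDN = 2208646.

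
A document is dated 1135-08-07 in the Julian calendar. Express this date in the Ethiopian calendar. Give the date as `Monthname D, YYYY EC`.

Nehase 14, 1127 EC

Both dates share Julian Day Number 2135835; in the Ethiopian calendar that is 14 Nehase 1127 EC.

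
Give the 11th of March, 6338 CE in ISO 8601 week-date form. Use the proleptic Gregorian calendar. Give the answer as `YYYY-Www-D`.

6338-W10-5

The weekday is Friday (ISO weekday 5).
That Friday belongs to ISO week 10 of ISO year 6338.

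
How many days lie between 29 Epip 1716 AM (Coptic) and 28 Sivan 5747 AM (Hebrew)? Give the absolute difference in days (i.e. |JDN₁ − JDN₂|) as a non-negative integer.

JDN of the first date = 2451762.
JDN of the second date = 2446972.
|2446972 − 2451762| = 4790.

4790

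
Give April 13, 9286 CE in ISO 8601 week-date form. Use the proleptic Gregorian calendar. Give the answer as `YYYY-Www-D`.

The weekday is Saturday (ISO weekday 6).
That Saturday belongs to ISO week 15 of ISO year 9286.

9286-W15-6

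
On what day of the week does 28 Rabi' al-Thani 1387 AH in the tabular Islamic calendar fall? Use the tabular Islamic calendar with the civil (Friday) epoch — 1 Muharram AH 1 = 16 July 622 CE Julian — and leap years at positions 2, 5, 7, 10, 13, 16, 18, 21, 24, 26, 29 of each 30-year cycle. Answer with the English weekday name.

Equivalently 5 August 1967 Gregorian, JDN 2439708.
2439708 ≡ 5 (mod 7); counting from Monday = 0 gives Saturday.

Saturday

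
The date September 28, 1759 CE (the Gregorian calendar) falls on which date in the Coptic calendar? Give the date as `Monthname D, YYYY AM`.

Julian Day Number of the source date = 2363792.
Converting JDN 2363792 to the Coptic calendar gives 19 Thout 1476 AM.

Thout 19, 1476 AM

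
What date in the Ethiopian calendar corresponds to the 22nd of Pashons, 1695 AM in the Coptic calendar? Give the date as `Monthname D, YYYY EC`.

Both dates share Julian Day Number 2444024; in the Ethiopian calendar that is 22 Ginbot 1971 EC.

Ginbot 22, 1971 EC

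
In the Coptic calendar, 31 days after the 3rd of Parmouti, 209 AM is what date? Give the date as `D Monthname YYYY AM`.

Counting 31 days forward from JDN 1901214 reaches JDN 1901245, which is 4 Pashons 209 AM.

4 Pashons 209 AM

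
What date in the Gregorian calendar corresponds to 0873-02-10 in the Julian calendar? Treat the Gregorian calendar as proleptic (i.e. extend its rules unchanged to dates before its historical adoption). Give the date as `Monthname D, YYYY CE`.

February 14, 873 CE

The Julian–Gregorian offset here is 4 days (Julian trailing).
10 February 873 Julian + 4 days → 14 February 873 Gregorian.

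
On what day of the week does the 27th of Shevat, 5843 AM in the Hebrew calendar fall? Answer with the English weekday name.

Monday

In the Gregorian calendar this is 15 February 2083 (JDN 2481906).
JDN 2481906 mod 7 = 0, and JDN 0 was a Monday, so this is a Monday.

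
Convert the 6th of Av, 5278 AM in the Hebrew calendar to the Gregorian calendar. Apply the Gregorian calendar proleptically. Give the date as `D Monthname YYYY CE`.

Both dates share Julian Day Number 2275702; in the Gregorian calendar that is 24 July 1518 CE.

24 July 1518 CE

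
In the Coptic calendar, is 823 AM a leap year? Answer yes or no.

yes

823 mod 4 = 3; in the Coptic calendar a year is leap when year mod 4 = 3, so it is a leap year.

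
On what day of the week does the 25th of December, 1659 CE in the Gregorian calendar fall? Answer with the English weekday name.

Thursday

2327356 ≡ 3 (mod 7); counting from Monday = 0 gives Thursday.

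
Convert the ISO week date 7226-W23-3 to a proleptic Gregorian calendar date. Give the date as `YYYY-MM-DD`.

7226-06-03

ISO week 1 of 7226 is the week containing the first Thursday of 7226.
Week 23, day 3 (Wednesday) lands on 7226-06-03.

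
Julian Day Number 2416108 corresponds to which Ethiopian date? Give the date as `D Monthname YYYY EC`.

15 Tahsas 1895 EC

JDN 2416108 is 24 December 1902 in the Gregorian calendar.
In the Ethiopian calendar that day is 15 Tahsas 1895 EC.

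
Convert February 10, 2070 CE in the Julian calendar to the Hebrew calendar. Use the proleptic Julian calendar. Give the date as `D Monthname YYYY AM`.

The source date corresponds to 23 February 2070 in the Gregorian calendar (JDN 2477166).
That day falls on 12 Adar 5830 AM in the Hebrew calendar.

12 Adar 5830 AM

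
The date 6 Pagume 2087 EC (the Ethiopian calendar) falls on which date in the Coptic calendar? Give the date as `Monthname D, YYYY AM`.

Julian Day Number of the source date = 2486497.
Converting JDN 2486497 to the Coptic calendar gives 6 Pi Kogi Enavot 1811 AM.

Pi Kogi Enavot 6, 1811 AM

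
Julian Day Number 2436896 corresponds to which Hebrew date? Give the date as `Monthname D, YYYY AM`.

The Gregorian equivalent of JDN 2436896 is 23 November 1959.
In the Hebrew calendar that day is Cheshvan 22, 5720 AM.

Cheshvan 22, 5720 AM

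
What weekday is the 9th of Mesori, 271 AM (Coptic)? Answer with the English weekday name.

This is JDN 1923985 (4 August 555 Gregorian).
JDN 1923985 mod 7 = 0, and JDN 0 was a Monday, so this is a Monday.

Monday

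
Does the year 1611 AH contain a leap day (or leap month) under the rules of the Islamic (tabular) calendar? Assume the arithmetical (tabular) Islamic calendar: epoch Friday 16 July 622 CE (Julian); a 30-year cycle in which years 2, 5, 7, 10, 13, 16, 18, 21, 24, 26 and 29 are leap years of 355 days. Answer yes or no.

Year 1611 AH is year 21 of its 30-year cycle; leap positions are 2, 5, 7, 10, 13, 16, 18, 21, 24, 26, 29, so it is a leap year (355 days).

yes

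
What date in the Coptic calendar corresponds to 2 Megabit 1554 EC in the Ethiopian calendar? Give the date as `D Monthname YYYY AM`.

Both dates share Julian Day Number 2291635; in the Coptic calendar that is 2 Paremhat 1278 AM.

2 Paremhat 1278 AM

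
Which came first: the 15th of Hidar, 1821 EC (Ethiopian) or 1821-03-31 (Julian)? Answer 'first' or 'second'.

The two dates have Julian Day Numbers 2389050 and 2386268 respectively.
Since 2386268 < 2389050, the second date comes first.

second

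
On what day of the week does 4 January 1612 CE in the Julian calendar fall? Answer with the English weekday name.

Equivalently 14 January 1612 Gregorian, JDN 2309844.
Since JDN mod 7 = 5 (0 = Monday), the day is Saturday.

Saturday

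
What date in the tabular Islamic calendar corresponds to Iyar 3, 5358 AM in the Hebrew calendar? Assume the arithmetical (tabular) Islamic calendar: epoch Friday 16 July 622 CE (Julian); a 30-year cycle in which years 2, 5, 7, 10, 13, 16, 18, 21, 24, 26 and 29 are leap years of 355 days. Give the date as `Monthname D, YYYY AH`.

Shawwal 3, 1006 AH

The source date corresponds to 9 May 1598 in the Gregorian calendar (JDN 2304846).
That day falls on 3 Shawwal 1006 AH in the tabular Islamic calendar.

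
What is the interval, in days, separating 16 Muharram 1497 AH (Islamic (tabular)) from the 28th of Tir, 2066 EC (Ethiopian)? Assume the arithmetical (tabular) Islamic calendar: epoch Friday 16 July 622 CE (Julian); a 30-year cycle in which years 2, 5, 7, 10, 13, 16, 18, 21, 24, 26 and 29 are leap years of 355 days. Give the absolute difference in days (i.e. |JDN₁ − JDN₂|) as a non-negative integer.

21

First date → JDN 2478588; second date → JDN 2478609.
The interval is |2478588 − 2478609| = 21 days.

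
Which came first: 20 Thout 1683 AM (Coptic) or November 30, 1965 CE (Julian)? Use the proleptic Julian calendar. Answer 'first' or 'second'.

First date → JDN 2439399; second date → JDN 2439108.
JDN 2439108 < JDN 2439399, so the second date is earlier.

second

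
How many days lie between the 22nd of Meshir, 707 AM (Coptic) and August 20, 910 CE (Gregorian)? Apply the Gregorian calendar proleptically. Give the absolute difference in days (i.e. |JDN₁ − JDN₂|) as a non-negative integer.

First date → JDN 2083067; second date → JDN 2053662.
The interval is |2083067 − 2053662| = 29405 days.

29405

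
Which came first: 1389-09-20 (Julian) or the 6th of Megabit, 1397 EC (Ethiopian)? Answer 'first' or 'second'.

first

The two dates have Julian Day Numbers 2228653 and 2234295 respectively.
Since 2228653 < 2234295, the first date comes first.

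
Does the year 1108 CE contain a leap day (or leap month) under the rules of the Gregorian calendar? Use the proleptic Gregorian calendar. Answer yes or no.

1108 is divisible by 4 and not by 100, so it is a leap year.

yes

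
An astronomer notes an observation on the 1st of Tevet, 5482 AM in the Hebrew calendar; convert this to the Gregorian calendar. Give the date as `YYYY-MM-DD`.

1721-12-21

Julian Day Number of the source date = 2349997.
Converting JDN 2349997 to the Gregorian calendar gives 21 December 1721 CE.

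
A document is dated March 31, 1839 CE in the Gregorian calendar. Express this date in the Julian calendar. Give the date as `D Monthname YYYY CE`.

The Julian–Gregorian offset here is 12 days (Julian trailing).
31 March 1839 Gregorian − 12 days → 19 March 1839 Julian.

19 March 1839 CE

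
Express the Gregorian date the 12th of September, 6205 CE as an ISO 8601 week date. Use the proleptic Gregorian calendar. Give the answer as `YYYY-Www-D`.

6205-W37-4

The weekday is Thursday (ISO weekday 4).
That Thursday belongs to ISO week 37 of ISO year 6205.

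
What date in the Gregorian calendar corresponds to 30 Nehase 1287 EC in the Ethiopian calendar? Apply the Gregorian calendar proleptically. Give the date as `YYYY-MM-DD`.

1295-08-30

Both dates share Julian Day Number 2194291; in the Gregorian calendar that is 30 August 1295 CE.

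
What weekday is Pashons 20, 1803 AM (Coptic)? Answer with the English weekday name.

Wednesday

Equivalently 28 May 2087 Gregorian, JDN 2483469.
Since JDN mod 7 = 2 (0 = Monday), the day is Wednesday.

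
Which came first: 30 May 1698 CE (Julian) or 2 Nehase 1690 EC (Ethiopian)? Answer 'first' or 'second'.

first

Converting both to JDN: 2341402 vs 2341459; the smaller is the first.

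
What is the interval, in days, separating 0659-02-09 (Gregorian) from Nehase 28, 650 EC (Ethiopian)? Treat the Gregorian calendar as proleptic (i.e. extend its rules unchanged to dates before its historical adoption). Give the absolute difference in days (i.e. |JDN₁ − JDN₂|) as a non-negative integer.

JDN of the first date = 1961794.
JDN of the second date = 1961625.
|1961625 − 1961794| = 169.

169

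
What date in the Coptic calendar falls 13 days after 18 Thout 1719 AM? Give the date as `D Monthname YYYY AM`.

1 Paopi 1719 AM

JDN of 18 Thout 1719 AM = 2452546.
2452546 + 13 = 2452559.
JDN 2452559 in the Coptic calendar is 1 Paopi 1719 AM.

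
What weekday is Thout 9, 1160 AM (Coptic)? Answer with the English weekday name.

Saturday

In the proleptic Gregorian calendar this is 16 September 1443 (JDN 2248363).
2248363 ≡ 5 (mod 7); counting from Monday = 0 gives Saturday.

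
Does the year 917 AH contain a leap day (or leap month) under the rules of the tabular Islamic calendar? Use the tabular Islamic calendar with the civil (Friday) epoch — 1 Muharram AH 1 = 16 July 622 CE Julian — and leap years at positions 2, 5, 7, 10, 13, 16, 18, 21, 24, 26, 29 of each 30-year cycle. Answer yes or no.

no

Year 917 AH is year 17 of its 30-year cycle; leap positions are 2, 5, 7, 10, 13, 16, 18, 21, 24, 26, 29, so it is a common year (354 days).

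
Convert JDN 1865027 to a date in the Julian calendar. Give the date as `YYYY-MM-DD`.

The proleptic Gregorian equivalent of JDN 1865027 is 3 March 394.
In the Julian calendar that day is 0394-03-02.

0394-03-02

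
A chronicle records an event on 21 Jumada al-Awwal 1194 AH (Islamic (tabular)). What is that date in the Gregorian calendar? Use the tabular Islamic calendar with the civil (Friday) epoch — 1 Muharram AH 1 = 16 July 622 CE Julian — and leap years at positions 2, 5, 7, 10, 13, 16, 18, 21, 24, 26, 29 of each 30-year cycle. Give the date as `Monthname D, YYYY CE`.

Both dates share Julian Day Number 2371337; in the Gregorian calendar that is 25 May 1780 CE.

May 25, 1780 CE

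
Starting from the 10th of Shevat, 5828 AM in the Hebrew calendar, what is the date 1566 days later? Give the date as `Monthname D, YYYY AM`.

Iyar 10, 5832 AM

JDN of the 10th of Shevat, 5828 AM = 2476395.
2476395 + 1566 = 2477961.
JDN 2477961 in the Hebrew calendar is Iyar 10, 5832 AM.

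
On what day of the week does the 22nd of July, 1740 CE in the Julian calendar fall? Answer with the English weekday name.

Tuesday

Equivalently 2 August 1740 Gregorian, JDN 2356796.
Since JDN mod 7 = 1 (0 = Monday), the day is Tuesday.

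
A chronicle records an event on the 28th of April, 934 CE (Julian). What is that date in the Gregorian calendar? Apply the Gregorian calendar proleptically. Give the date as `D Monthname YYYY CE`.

3 May 934 CE

For dates in this range the Gregorian date is 5 days ahead of the Julian.
28 April 934 Julian + 5 days → 3 May 934 Gregorian.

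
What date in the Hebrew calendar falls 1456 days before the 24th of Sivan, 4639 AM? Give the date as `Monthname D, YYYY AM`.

The starting date is JDN 2042281; 2042281 − 1456 = 2040825.
JDN 2040825 corresponds to Tammuz 15, 4635 AM.

Tammuz 15, 4635 AM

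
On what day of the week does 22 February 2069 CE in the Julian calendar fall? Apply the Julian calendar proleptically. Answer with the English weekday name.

Thursday

Equivalently 7 March 2069 Gregorian, JDN 2476813.
Since JDN mod 7 = 3 (0 = Monday), the day is Thursday.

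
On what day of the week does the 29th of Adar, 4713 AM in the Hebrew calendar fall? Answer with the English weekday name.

Friday

This is JDN 2069218 (23 March 953 Gregorian).
Since JDN mod 7 = 4 (0 = Monday), the day is Friday.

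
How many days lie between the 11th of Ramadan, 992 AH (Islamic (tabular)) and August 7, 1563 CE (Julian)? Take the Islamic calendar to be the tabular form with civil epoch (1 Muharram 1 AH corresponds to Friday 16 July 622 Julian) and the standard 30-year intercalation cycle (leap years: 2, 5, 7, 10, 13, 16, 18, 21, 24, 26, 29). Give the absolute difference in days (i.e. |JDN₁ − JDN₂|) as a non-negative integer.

7701

JDN of the first date = 2299863.
JDN of the second date = 2292162.
|2292162 − 2299863| = 7701.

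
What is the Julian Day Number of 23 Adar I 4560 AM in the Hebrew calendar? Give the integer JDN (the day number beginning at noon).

Equivalently 27 February 800 (proleptic Gregorian).
JDN 2451545 is 1 January 2000 CE (Gregorian); the target day is −438234 days from there, so JDN = 2013311.

2013311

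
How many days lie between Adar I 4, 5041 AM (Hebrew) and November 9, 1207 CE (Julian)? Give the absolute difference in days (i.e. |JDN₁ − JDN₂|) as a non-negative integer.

26741

First date → JDN 2188968; second date → JDN 2162227.
The interval is |2188968 − 2162227| = 26741 days.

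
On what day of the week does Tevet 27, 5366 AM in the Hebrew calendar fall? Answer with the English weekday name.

This is JDN 2307645 (6 January 1606 Gregorian).
2307645 ≡ 4 (mod 7); counting from Monday = 0 gives Friday.

Friday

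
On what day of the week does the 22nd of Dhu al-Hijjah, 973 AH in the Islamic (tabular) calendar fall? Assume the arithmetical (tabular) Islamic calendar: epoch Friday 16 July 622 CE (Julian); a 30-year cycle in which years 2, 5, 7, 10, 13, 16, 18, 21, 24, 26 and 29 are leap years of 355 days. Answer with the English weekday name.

In the proleptic Gregorian calendar this is 20 July 1566 (JDN 2293230).
2293230 ≡ 2 (mod 7); counting from Monday = 0 gives Wednesday.

Wednesday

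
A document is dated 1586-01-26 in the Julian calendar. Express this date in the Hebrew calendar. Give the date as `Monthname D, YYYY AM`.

Julian Day Number of the source date = 2300370.
Converting JDN 2300370 to the Hebrew calendar gives 17 Shevat 5346 AM.

Shevat 17, 5346 AM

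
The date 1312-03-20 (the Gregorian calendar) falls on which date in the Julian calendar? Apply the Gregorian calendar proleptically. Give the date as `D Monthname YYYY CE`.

At this point the Julian calendar is 8 days behind the Gregorian.
20 March 1312 Gregorian − 8 days → 12 March 1312 Julian.

12 March 1312 CE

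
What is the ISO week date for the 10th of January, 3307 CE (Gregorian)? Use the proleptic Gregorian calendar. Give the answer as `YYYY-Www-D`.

The weekday is Monday (ISO weekday 1).
That Monday belongs to ISO week 2 of ISO year 3307.

3307-W02-1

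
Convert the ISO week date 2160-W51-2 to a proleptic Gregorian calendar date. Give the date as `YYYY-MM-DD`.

ISO week 1 of 2160 is the week containing the first Thursday of 2160.
Week 51, day 2 (Tuesday) lands on 2160-12-16.

2160-12-16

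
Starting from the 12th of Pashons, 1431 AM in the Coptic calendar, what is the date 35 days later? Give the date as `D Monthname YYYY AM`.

Counting 35 days forward from JDN 2347588 reaches JDN 2347623, which is 17 Paoni 1431 AM.

17 Paoni 1431 AM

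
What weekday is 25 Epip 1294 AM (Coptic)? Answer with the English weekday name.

Saturday

In the proleptic Gregorian calendar this is 29 July 1578 (JDN 2297622).
Since JDN mod 7 = 5 (0 = Monday), the day is Saturday.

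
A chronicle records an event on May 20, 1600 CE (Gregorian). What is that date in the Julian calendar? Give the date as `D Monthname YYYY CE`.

The Julian–Gregorian offset here is 10 days (Julian trailing).
20 May 1600 Gregorian − 10 days → 10 May 1600 Julian.

10 May 1600 CE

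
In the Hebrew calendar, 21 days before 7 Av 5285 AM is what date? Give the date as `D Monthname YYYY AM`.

The starting date is JDN 2278272; 2278272 − 21 = 2278251.
JDN 2278251 corresponds to 15 Tammuz 5285 AM.

15 Tammuz 5285 AM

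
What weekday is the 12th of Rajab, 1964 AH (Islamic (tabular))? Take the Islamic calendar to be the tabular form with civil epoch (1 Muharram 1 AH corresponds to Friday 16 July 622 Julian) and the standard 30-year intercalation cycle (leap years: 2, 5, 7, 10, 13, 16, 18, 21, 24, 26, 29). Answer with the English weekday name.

In the Gregorian calendar this is 11 August 2527 (JDN 2644250).
2644250 ≡ 0 (mod 7); counting from Monday = 0 gives Monday.

Monday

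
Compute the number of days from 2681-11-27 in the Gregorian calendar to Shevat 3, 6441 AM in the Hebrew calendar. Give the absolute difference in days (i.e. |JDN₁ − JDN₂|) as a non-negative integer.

First date → JDN 2700606; second date → JDN 2700290.
The interval is |2700606 − 2700290| = 316 days.

316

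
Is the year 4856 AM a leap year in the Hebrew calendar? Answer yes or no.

yes

Hebrew year 4856 is year 11 of its 19-year Metonic cycle; leap years are at positions 3, 6, 8, 11, 14, 17, 19, so it is a leap year (13 months).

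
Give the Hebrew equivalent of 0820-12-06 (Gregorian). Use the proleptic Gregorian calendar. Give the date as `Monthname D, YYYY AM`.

Julian Day Number of the source date = 2020899.
Converting JDN 2020899 to the Hebrew calendar gives 22 Kislev 4581 AM.

Kislev 22, 4581 AM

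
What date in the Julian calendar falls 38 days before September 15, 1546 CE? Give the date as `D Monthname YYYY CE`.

The starting date is JDN 2285992; 2285992 − 38 = 2285954.
JDN 2285954 corresponds to 8 August 1546 CE.

8 August 1546 CE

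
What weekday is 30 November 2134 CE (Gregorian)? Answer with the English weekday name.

Tuesday

JDN 2500821 mod 7 = 1, and JDN 0 was a Monday, so this is a Tuesday.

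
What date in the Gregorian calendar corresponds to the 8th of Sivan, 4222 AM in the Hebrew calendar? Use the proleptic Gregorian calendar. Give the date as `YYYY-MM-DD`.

Julian Day Number of the source date = 1889945.
Converting JDN 1889945 to the Gregorian calendar gives 23 May 462 CE.

0462-05-23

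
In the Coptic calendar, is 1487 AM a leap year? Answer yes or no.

yes

1487 mod 4 = 3; in the Coptic calendar a year is leap when year mod 4 = 3, so it is a leap year.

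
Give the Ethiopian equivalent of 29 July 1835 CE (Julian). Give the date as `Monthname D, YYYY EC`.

Julian Day Number of the source date = 2391501.
Converting JDN 2391501 to the Ethiopian calendar gives 5 Nehase 1827 EC.

Nehase 5, 1827 EC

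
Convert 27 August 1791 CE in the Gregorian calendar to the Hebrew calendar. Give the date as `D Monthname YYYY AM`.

27 Av 5551 AM

Both dates share Julian Day Number 2375448; in the Hebrew calendar that is 27 Av 5551 AM.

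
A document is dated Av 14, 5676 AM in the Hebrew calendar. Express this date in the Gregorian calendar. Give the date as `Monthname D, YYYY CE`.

August 13, 1916 CE

Both dates share Julian Day Number 2421089; in the Gregorian calendar that is 13 August 1916 CE.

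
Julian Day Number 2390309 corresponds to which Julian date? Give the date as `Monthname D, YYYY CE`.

JDN 2390309 is 5 May 1832 in the Gregorian calendar.
In the Julian calendar that day is April 23, 1832 CE.

April 23, 1832 CE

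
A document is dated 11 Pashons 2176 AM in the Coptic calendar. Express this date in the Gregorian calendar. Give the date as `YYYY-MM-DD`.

Julian Day Number of the source date = 2619699.
Converting JDN 2619699 to the Gregorian calendar gives 22 May 2460 CE.

2460-05-22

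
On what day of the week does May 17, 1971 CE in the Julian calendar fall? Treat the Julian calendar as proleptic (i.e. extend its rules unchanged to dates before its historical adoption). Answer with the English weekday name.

Equivalently 30 May 1971 Gregorian, JDN 2441102.
Since JDN mod 7 = 6 (0 = Monday), the day is Sunday.

Sunday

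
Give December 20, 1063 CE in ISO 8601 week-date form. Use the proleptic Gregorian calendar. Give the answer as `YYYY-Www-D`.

The weekday is Sunday (ISO weekday 7).
That Sunday belongs to ISO week 51 of ISO year 1063.

1063-W51-7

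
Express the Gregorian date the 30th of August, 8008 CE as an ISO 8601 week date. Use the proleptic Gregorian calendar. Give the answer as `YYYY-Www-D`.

8008-W35-6

The weekday is Saturday (ISO weekday 6).
That Saturday belongs to ISO week 35 of ISO year 8008.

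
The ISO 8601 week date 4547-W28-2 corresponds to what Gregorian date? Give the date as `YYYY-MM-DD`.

ISO week 1 of 4547 is the week containing the first Thursday of 4547.
Week 28, day 2 (Tuesday) lands on 4547-07-11.

4547-07-11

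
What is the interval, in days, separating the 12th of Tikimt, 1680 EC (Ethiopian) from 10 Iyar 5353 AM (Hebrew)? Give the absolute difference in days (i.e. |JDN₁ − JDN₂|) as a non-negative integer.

34494

JDN of the first date = 2337517.
JDN of the second date = 2303023.
|2303023 − 2337517| = 34494.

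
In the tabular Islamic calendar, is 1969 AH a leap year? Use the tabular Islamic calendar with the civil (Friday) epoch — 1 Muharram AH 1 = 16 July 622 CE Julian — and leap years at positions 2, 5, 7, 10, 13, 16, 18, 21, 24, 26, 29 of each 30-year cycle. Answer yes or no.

Year 1969 AH is year 19 of its 30-year cycle; leap positions are 2, 5, 7, 10, 13, 16, 18, 21, 24, 26, 29, so it is a common year (354 days).

no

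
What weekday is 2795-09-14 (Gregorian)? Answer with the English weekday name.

2742169 ≡ 3 (mod 7); counting from Monday = 0 gives Thursday.

Thursday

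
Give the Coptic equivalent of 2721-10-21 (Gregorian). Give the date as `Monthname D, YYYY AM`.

Paopi 5, 2438 AM

Both dates share Julian Day Number 2715178; in the Coptic calendar that is 5 Paopi 2438 AM.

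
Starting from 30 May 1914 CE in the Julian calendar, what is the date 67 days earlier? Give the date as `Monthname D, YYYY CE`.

JDN of 30 May 1914 CE = 2420296.
2420296 − 67 = 2420229.
JDN 2420229 in the Julian calendar is March 24, 1914 CE.

March 24, 1914 CE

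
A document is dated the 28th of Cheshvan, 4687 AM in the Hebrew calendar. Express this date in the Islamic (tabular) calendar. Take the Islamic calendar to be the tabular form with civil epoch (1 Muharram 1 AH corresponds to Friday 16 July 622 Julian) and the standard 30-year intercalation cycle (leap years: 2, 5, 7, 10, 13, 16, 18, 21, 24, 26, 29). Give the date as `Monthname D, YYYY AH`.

Sha'ban 27, 314 AH

Both dates share Julian Day Number 2059590; in the tabular Islamic calendar that is 27 Sha'ban 314 AH.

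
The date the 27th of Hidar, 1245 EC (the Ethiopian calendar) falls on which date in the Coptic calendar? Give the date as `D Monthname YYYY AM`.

27 Hathor 969 AM

The source date corresponds to 30 November 1252 in the proleptic Gregorian calendar (JDN 2178678).
That day falls on 27 Hathor 969 AM in the Coptic calendar.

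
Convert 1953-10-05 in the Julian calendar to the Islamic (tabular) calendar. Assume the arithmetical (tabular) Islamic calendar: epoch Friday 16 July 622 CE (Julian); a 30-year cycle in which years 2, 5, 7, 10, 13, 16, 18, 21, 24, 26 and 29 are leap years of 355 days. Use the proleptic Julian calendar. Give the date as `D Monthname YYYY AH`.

9 Safar 1373 AH

Both dates share Julian Day Number 2434669; in the tabular Islamic calendar that is 9 Safar 1373 AH.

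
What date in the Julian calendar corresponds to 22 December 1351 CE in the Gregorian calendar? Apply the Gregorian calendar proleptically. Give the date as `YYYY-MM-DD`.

1351-12-14

The Julian–Gregorian offset here is 8 days (Julian trailing).
22 December 1351 Gregorian − 8 days → 14 December 1351 Julian.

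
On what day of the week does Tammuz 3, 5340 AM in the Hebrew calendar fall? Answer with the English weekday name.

Thursday

This is JDN 2298320 (26 June 1580 Gregorian).
Since JDN mod 7 = 3 (0 = Monday), the day is Thursday.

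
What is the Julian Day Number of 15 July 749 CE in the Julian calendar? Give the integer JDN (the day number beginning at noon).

Equivalently 19 July 749 (proleptic Gregorian).
JDN 2451545 is 1 January 2000 CE (Gregorian); the target day is −456719 days from there, so JDN = 1994826.

1994826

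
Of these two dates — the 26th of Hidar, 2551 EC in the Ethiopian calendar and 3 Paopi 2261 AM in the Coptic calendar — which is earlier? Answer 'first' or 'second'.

second

Converting both to JDN: 2655693 vs 2650527; the smaller is the second.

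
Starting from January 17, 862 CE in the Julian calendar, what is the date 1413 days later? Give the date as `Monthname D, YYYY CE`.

November 30, 865 CE

JDN of January 17, 862 CE = 2035920.
2035920 + 1413 = 2037333.
JDN 2037333 in the Julian calendar is November 30, 865 CE.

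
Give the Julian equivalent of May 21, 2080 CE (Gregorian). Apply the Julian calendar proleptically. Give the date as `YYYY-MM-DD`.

At this point the Julian calendar is 13 days behind the Gregorian.
21 May 2080 Gregorian − 13 days → 8 May 2080 Julian.

2080-05-08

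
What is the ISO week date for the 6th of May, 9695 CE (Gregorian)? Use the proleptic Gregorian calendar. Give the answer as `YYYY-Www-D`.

9695-W18-5

The weekday is Friday (ISO weekday 5).
That Friday belongs to ISO week 18 of ISO year 9695.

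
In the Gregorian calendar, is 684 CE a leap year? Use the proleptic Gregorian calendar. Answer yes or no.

yes

684 is divisible by 4 and not by 100, so it is a leap year.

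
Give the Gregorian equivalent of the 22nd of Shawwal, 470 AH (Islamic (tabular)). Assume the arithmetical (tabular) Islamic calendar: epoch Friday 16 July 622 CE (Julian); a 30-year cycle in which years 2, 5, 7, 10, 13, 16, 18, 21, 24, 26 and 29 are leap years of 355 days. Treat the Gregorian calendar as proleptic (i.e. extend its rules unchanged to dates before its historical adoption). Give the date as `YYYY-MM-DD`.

Julian Day Number of the source date = 2114925.
Converting JDN 2114925 to the Gregorian calendar gives 14 May 1078 CE.

1078-05-14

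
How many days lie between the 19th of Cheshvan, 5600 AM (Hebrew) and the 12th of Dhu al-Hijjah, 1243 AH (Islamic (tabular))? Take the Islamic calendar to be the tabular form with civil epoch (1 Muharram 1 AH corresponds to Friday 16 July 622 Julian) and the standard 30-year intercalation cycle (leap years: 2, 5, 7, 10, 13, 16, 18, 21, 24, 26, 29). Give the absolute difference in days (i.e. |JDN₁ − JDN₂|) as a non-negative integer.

4141

JDN of the first date = 2393040.
JDN of the second date = 2388899.
|2388899 − 2393040| = 4141.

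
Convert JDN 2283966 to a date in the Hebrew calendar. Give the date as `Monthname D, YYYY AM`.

Adar I 30, 5301 AM

The proleptic Gregorian equivalent of JDN 2283966 is 9 March 1541.
In the Hebrew calendar that day is Adar I 30, 5301 AM.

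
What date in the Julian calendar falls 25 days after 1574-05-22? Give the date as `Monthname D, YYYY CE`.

June 16, 1574 CE

JDN of 1574-05-22 = 2296103.
2296103 + 25 = 2296128.
JDN 2296128 in the Julian calendar is June 16, 1574 CE.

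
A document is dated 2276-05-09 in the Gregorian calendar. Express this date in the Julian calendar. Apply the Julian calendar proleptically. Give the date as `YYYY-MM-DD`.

2276-04-24

The Julian–Gregorian offset here is 15 days (Julian trailing).
9 May 2276 Gregorian − 15 days → 24 April 2276 Julian.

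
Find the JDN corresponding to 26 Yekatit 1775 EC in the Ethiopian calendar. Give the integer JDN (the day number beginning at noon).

Equivalently 3 March 1783 (Gregorian).
JDN 2451545 is 1 January 2000 CE (Gregorian); the target day is −79196 days from there, so JDN = 2372349.

2372349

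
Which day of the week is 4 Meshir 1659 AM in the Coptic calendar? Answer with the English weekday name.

Thursday

Equivalently 11 February 1943 Gregorian, JDN 2430767.
Since JDN mod 7 = 3 (0 = Monday), the day is Thursday.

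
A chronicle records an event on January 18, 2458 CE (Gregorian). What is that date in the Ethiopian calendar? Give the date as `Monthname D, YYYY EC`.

Both dates share Julian Day Number 2618844; in the Ethiopian calendar that is 7 Tir 2450 EC.

Tir 7, 2450 EC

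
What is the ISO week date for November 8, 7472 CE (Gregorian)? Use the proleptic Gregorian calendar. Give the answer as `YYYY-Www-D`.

7472-W45-5

The weekday is Friday (ISO weekday 5).
That Friday belongs to ISO week 45 of ISO year 7472.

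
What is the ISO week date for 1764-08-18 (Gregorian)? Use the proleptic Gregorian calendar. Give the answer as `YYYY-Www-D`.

1764-W33-6

The weekday is Saturday (ISO weekday 6).
That Saturday belongs to ISO week 33 of ISO year 1764.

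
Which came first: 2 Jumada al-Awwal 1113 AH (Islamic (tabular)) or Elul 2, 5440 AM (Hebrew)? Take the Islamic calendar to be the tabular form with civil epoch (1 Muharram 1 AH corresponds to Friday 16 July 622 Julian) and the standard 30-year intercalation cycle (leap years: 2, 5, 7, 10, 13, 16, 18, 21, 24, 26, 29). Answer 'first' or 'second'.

second

Converting both to JDN: 2342615 vs 2334907; the smaller is the second.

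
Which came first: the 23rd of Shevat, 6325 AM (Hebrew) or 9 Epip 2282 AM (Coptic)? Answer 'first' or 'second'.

first

The two dates have Julian Day Numbers 2657932 and 2658473 respectively.
Since 2657932 < 2658473, the first date comes first.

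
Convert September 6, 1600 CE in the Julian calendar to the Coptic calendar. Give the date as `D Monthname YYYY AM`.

9 Thout 1317 AM

Julian Day Number of the source date = 2305707.
Converting JDN 2305707 to the Coptic calendar gives 9 Thout 1317 AM.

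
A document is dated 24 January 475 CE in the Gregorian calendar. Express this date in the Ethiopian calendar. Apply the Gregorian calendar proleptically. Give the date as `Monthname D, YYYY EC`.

Both dates share Julian Day Number 1894574; in the Ethiopian calendar that is 28 Tir 467 EC.

Tir 28, 467 EC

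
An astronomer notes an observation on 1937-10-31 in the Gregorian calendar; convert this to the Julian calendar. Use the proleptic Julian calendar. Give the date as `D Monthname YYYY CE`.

At this point the Julian calendar is 13 days behind the Gregorian.
31 October 1937 Gregorian − 13 days → 18 October 1937 Julian.

18 October 1937 CE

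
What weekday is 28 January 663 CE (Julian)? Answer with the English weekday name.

Saturday

This is JDN 1963246 (31 January 663 Gregorian).
1963246 ≡ 5 (mod 7); counting from Monday = 0 gives Saturday.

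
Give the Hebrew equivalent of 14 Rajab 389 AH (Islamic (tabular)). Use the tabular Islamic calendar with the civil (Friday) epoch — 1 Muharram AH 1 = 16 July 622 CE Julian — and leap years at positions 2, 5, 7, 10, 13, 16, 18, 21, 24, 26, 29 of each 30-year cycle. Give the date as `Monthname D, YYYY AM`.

Julian Day Number of the source date = 2086124.
Converting JDN 2086124 to the Hebrew calendar gives 14 Tammuz 4759 AM.

Tammuz 14, 4759 AM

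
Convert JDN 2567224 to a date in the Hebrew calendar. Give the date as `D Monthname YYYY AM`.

The Gregorian equivalent of JDN 2567224 is 20 September 2316.
In the Hebrew calendar that day is 3 Tishrei 6077 AM.

3 Tishrei 6077 AM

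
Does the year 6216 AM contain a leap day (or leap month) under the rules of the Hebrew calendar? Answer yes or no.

yes

Hebrew year 6216 is year 3 of its 19-year Metonic cycle; leap years are at positions 3, 6, 8, 11, 14, 17, 19, so it is a leap year (13 months).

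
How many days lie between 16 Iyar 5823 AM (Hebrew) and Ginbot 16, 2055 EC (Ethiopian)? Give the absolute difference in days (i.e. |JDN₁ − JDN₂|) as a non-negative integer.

First date → JDN 2474690; second date → JDN 2474699.
The interval is |2474690 − 2474699| = 9 days.

9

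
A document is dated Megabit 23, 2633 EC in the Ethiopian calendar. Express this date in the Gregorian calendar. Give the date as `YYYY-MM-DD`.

Both dates share Julian Day Number 2685761; in the Gregorian calendar that is 6 April 2641 CE.

2641-04-06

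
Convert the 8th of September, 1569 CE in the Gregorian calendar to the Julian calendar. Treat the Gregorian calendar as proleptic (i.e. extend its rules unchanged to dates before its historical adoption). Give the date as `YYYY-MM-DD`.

1569-08-29

At this point the Julian calendar is 10 days behind the Gregorian.
8 September 1569 Gregorian − 10 days → 29 August 1569 Julian.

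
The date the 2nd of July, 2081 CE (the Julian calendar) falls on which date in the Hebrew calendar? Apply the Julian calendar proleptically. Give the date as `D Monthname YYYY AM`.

8 Tammuz 5841 AM

Julian Day Number of the source date = 2481326.
Converting JDN 2481326 to the Hebrew calendar gives 8 Tammuz 5841 AM.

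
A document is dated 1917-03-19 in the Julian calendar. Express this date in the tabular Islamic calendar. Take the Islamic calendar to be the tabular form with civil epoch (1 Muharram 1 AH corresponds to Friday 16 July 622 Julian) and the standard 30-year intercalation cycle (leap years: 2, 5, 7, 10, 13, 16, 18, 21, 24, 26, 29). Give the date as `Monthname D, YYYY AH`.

Julian Day Number of the source date = 2421320.
Converting JDN 2421320 to the tabular Islamic calendar gives 8 Jumada al-Thani 1335 AH.

Jumada al-Thani 8, 1335 AH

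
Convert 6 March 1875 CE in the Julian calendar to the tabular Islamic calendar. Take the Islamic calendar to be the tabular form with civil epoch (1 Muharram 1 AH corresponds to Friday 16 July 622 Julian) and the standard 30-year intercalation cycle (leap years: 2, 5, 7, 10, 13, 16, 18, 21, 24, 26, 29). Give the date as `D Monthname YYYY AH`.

The source date corresponds to 18 March 1875 in the Gregorian calendar (JDN 2405966).
That day falls on 10 Safar 1292 AH in the tabular Islamic calendar.

10 Safar 1292 AH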